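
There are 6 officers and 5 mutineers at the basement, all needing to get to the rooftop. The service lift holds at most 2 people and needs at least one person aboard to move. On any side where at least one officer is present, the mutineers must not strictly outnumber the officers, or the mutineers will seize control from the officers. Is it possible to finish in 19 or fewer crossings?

Yes — this plan uses 19 crossings (≤ 19):
1. 2 mutineers → the rooftop.  (the basement: 6O 3M; the rooftop: 0O 2M)
2. 1 mutineer ← the basement.  (the basement: 6O 4M; the rooftop: 0O 1M)
3. 2 mutineers → the rooftop.  (the basement: 6O 2M; the rooftop: 0O 3M)
4. 1 mutineer ← the basement.  (the basement: 6O 3M; the rooftop: 0O 2M)
5. 2 officers → the rooftop.  (the basement: 4O 3M; the rooftop: 2O 2M)
6. 1 mutineer ← the basement.  (the basement: 4O 4M; the rooftop: 2O 1M)
7. 1 officer and 1 mutineer → the rooftop.  (the basement: 3O 3M; the rooftop: 3O 2M)
8. 1 officer ← the basement.  (the basement: 4O 3M; the rooftop: 2O 2M)
9. 1 officer and 1 mutineer → the rooftop.  (the basement: 3O 2M; the rooftop: 3O 3M)
10. 1 mutineer ← the basement.  (the basement: 3O 3M; the rooftop: 3O 2M)
11. 1 officer and 1 mutineer → the rooftop.  (the basement: 2O 2M; the rooftop: 4O 3M)
12. 1 officer ← the basement.  (the basement: 3O 2M; the rooftop: 3O 3M)
13. 1 officer and 1 mutineer → the rooftop.  (the basement: 2O 1M; the rooftop: 4O 4M)
14. 1 mutineer ← the basement.  (the basement: 2O 2M; the rooftop: 4O 3M)
15. 1 officer and 1 mutineer → the rooftop.  (the basement: 1O 1M; the rooftop: 5O 4M)
16. 1 officer ← the basement.  (the basement: 2O 1M; the rooftop: 4O 4M)
17. 1 officer and 1 mutineer → the rooftop.  (the basement: 1O 0M; the rooftop: 5O 5M)
18. 1 mutineer ← the basement.  (the basement: 1O 1M; the rooftop: 5O 4M)
19. 1 officer and 1 mutineer → the rooftop.  (the basement: 0O 0M; the rooftop: 6O 5M)

Yes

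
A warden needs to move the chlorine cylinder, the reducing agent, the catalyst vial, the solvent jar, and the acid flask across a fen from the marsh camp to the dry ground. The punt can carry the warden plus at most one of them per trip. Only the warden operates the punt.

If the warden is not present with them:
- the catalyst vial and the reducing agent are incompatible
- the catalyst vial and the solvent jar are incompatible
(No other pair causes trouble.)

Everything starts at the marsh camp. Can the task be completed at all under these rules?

Yes

1. Warden goes to the dry ground with the catalyst vial.  [the marsh camp: the acid flask, the chlorine cylinder, the reducing agent, the solvent jar | the dry ground: the catalyst vial]
2. Warden goes back to the marsh camp alone.  [the marsh camp: the acid flask, the chlorine cylinder, the reducing agent, the solvent jar | the dry ground: the catalyst vial]
3. Warden goes to the dry ground with the chlorine cylinder.  [the marsh camp: the acid flask, the reducing agent, the solvent jar | the dry ground: the catalyst vial, the chlorine cylinder]
4. Warden goes back to the marsh camp alone.  [the marsh camp: the acid flask, the reducing agent, the solvent jar | the dry ground: the catalyst vial, the chlorine cylinder]
5. Warden goes to the dry ground with the reducing agent.  [the marsh camp: the acid flask, the solvent jar | the dry ground: the catalyst vial, the chlorine cylinder, the reducing agent]
6. Warden goes back to the marsh camp with the catalyst vial.  [the marsh camp: the acid flask, the catalyst vial, the solvent jar | the dry ground: the chlorine cylinder, the reducing agent]
7. Warden goes to the dry ground with the solvent jar.  [the marsh camp: the acid flask, the catalyst vial | the dry ground: the chlorine cylinder, the reducing agent, the solvent jar]
8. Warden goes back to the marsh camp alone.  [the marsh camp: the acid flask, the catalyst vial | the dry ground: the chlorine cylinder, the reducing agent, the solvent jar]
9. Warden goes to the dry ground with the acid flask.  [the marsh camp: the catalyst vial | the dry ground: the acid flask, the chlorine cylinder, the reducing agent, the solvent jar]
10. Warden goes back to the marsh camp alone.  [the marsh camp: the catalyst vial | the dry ground: the acid flask, the chlorine cylinder, the reducing agent, the solvent jar]
11. Warden goes to the dry ground with the catalyst vial.  [the marsh camp: — | the dry ground: the acid flask, the catalyst vial, the chlorine cylinder, the reducing agent, the solvent jar]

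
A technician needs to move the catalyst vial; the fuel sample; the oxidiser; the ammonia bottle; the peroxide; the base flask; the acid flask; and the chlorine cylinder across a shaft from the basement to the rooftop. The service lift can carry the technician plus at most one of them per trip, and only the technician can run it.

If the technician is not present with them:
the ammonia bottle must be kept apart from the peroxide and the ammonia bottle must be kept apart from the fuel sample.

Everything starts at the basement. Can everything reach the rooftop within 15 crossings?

No

Counting alone: the technician can take at most 1 across per trip to the rooftop, so moving all 8 needs at least 8 loaded trips out, with a return between consecutive ones — at least 15 crossings.
The safety rule pushes this higher. Following every safe sequence of crossings, the most of the 8 that can be at the rooftop as the service lift arrives there on crossing 15 is 7 — never all 8.
So the move cannot be finished within 15 crossings. (The shortest complete plan takes 17:)
1. Technician goes to the rooftop with the ammonia bottle.  [the basement: the acid flask, the base flask, the catalyst vial, the chlorine cylinder, the fuel sample, the oxidiser, the peroxide | the rooftop: the ammonia bottle]
2. Technician goes back to the basement alone.  [the basement: the acid flask, the base flask, the catalyst vial, the chlorine cylinder, the fuel sample, the oxidiser, the peroxide | the rooftop: the ammonia bottle]
3. Technician goes to the rooftop with the catalyst vial.  [the basement: the acid flask, the base flask, the chlorine cylinder, the fuel sample, the oxidiser, the peroxide | the rooftop: the ammonia bottle, the catalyst vial]
4. Technician goes back to the basement alone.  [the basement: the acid flask, the base flask, the chlorine cylinder, the fuel sample, the oxidiser, the peroxide | the rooftop: the ammonia bottle, the catalyst vial]
5. Technician goes to the rooftop with the fuel sample.  [the basement: the acid flask, the base flask, the chlorine cylinder, the oxidiser, the peroxide | the rooftop: the ammonia bottle, the catalyst vial, the fuel sample]
6. Technician goes back to the basement with the ammonia bottle.  [the basement: the acid flask, the ammonia bottle, the base flask, the chlorine cylinder, the oxidiser, the peroxide | the rooftop: the catalyst vial, the fuel sample]
7. Technician goes to the rooftop with the peroxide.  [the basement: the acid flask, the ammonia bottle, the base flask, the chlorine cylinder, the oxidiser | the rooftop: the catalyst vial, the fuel sample, the peroxide]
8. Technician goes back to the basement alone.  [the basement: the acid flask, the ammonia bottle, the base flask, the chlorine cylinder, the oxidiser | the rooftop: the catalyst vial, the fuel sample, the peroxide]
9. Technician goes to the rooftop with the oxidiser.  [the basement: the acid flask, the ammonia bottle, the base flask, the chlorine cylinder | the rooftop: the catalyst vial, the fuel sample, the oxidiser, the peroxide]
10. Technician goes back to the basement alone.  [the basement: the acid flask, the ammonia bottle, the base flask, the chlorine cylinder | the rooftop: the catalyst vial, the fuel sample, the oxidiser, the peroxide]
11. Technician goes to the rooftop with the base flask.  [the basement: the acid flask, the ammonia bottle, the chlorine cylinder | the rooftop: the base flask, the catalyst vial, the fuel sample, the oxidiser, the peroxide]
12. Technician goes back to the basement alone.  [the basement: the acid flask, the ammonia bottle, the chlorine cylinder | the rooftop: the base flask, the catalyst vial, the fuel sample, the oxidiser, the peroxide]
13. Technician goes to the rooftop with the acid flask.  [the basement: the ammonia bottle, the chlorine cylinder | the rooftop: the acid flask, the base flask, the catalyst vial, the fuel sample, the oxidiser, the peroxide]
14. Technician goes back to the basement alone.  [the basement: the ammonia bottle, the chlorine cylinder | the rooftop: the acid flask, the base flask, the catalyst vial, the fuel sample, the oxidiser, the peroxide]
15. Technician goes to the rooftop with the chlorine cylinder.  [the basement: the ammonia bottle | the rooftop: the acid flask, the base flask, the catalyst vial, the chlorine cylinder, the fuel sample, the oxidiser, the peroxide]
16. Technician goes back to the basement alone.  [the basement: the ammonia bottle | the rooftop: the acid flask, the base flask, the catalyst vial, the chlorine cylinder, the fuel sample, the oxidiser, the peroxide]
17. Technician goes to the rooftop with the ammonia bottle.  [the basement: — | the rooftop: the acid flask, the ammonia bottle, the base flask, the catalyst vial, the chlorine cylinder, the fuel sample, the oxidiser, the peroxide]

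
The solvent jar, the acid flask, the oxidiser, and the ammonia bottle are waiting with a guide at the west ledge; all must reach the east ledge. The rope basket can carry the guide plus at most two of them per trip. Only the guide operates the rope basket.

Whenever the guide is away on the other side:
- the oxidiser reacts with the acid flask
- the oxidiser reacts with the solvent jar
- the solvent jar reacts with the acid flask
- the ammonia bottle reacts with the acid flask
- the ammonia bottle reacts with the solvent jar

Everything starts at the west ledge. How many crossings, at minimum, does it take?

5

Counting alone: the guide can take at most 2 across per trip to the east ledge, so moving all 4 needs at least 2 loaded trips out, with a return between consecutive ones — at least 3 crossings.
The safety rule pushes this higher. Following every safe sequence of crossings, the most of the 4 that can be at the east ledge as the rope basket arrives there on crossing 3 is 3 — never all 4.
So no plan with fewer than 5 crossings exists, and this one achieves 5:
1. Guide goes to the east ledge with the acid flask and the solvent jar.
2. Guide goes back to the west ledge with the solvent jar.
3. Guide goes to the east ledge with the ammonia bottle and the oxidiser.
4. Guide goes back to the west ledge with the acid flask.
5. Guide goes to the east ledge with the acid flask and the solvent jar.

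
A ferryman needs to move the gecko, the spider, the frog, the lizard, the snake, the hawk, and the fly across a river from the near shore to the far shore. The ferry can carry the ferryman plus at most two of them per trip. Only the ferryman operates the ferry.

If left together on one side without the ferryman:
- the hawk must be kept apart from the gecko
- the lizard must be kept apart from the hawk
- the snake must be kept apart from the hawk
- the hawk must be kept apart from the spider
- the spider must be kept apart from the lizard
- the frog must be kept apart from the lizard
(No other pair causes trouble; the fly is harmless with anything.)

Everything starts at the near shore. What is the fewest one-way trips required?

11

Counting alone: the ferryman can take at most 2 across per trip to the far shore, so moving all 7 needs at least 4 loaded trips out, with a return between consecutive ones — at least 7 crossings.
The safety rule pushes this higher. Following every safe sequence of crossings, the most of the 7 that can be at the far shore as the ferry arrives there on crossings 7, 9 is 5, 6 respectively — never all 7.
So no plan with fewer than 11 crossings exists, and this one achieves 11:
1. Ferryman goes to the far shore with the hawk and the lizard.  [the near shore: the fly, the frog, the gecko, the snake, the spider | the far shore: the hawk, the lizard]
2. Ferryman goes back to the near shore with the lizard.  [the near shore: the fly, the frog, the gecko, the lizard, the snake, the spider | the far shore: the hawk]
3. Ferryman goes to the far shore with the gecko and the lizard.  [the near shore: the fly, the frog, the snake, the spider | the far shore: the gecko, the hawk, the lizard]
4. Ferryman goes back to the near shore with the hawk.  [the near shore: the fly, the frog, the hawk, the snake, the spider | the far shore: the gecko, the lizard]
5. Ferryman goes to the far shore with the snake and the spider.  [the near shore: the fly, the frog, the hawk | the far shore: the gecko, the lizard, the snake, the spider]
6. Ferryman goes back to the near shore with the spider.  [the near shore: the fly, the frog, the hawk, the spider | the far shore: the gecko, the lizard, the snake]
7. Ferryman goes to the far shore with the frog and the spider.  [the near shore: the fly, the hawk | the far shore: the frog, the gecko, the lizard, the snake, the spider]
8. Ferryman goes back to the near shore with the lizard.  [the near shore: the fly, the hawk, the lizard | the far shore: the frog, the gecko, the snake, the spider]
9. Ferryman goes to the far shore with the fly and the lizard.  [the near shore: the hawk | the far shore: the fly, the frog, the gecko, the lizard, the snake, the spider]
10. Ferryman goes back to the near shore with the lizard.  [the near shore: the hawk, the lizard | the far shore: the fly, the frog, the gecko, the snake, the spider]
11. Ferryman goes to the far shore with the hawk and the lizard.  [the near shore: — | the far shore: the fly, the frog, the gecko, the hawk, the lizard, the snake, the spider]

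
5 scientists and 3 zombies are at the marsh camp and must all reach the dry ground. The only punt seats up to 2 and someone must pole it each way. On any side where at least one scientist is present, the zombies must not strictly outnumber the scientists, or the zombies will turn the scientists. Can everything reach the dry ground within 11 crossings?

No

Counting alone: each trip to the dry ground takes at most 2 across and each return brings at least 1 back, so after t trips out (and t−1 returns) at most 2t − (t−1) of the 8 are across; that first reaches 8 at t = 7, so at least 13 crossings are needed.
Since 11 < 13, 11 crossings cannot be enough. (The shortest complete plan in fact takes 13:)
1. 2 zombies → the dry ground.  (the marsh camp: 5S 1Z; the dry ground: 0S 2Z)
2. 1 zombie ← the marsh camp.  (the marsh camp: 5S 2Z; the dry ground: 0S 1Z)
3. 2 zombies → the dry ground.  (the marsh camp: 5S 0Z; the dry ground: 0S 3Z)
4. 1 zombie ← the marsh camp.  (the marsh camp: 5S 1Z; the dry ground: 0S 2Z)
5. 2 scientists → the dry ground.  (the marsh camp: 3S 1Z; the dry ground: 2S 2Z)
6. 1 zombie ← the marsh camp.  (the marsh camp: 3S 2Z; the dry ground: 2S 1Z)
7. 1 scientist and 1 zombie → the dry ground.  (the marsh camp: 2S 1Z; the dry ground: 3S 2Z)
8. 1 zombie ← the marsh camp.  (the marsh camp: 2S 2Z; the dry ground: 3S 1Z)
9. 2 zombies → the dry ground.  (the marsh camp: 2S 0Z; the dry ground: 3S 3Z)
10. 1 zombie ← the marsh camp.  (the marsh camp: 2S 1Z; the dry ground: 3S 2Z)
11. 1 scientist and 1 zombie → the dry ground.  (the marsh camp: 1S 0Z; the dry ground: 4S 3Z)
12. 1 zombie ← the marsh camp.  (the marsh camp: 1S 1Z; the dry ground: 4S 2Z)
13. 1 scientist and 1 zombie → the dry ground.  (the marsh camp: 0S 0Z; the dry ground: 5S 3Z)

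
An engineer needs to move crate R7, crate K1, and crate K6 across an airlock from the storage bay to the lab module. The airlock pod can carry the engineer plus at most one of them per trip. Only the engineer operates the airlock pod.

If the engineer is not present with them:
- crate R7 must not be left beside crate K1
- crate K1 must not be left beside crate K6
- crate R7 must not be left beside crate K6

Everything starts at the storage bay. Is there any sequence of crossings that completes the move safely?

Whatever the first load, the items left behind include a forbidden pair without the engineer. No opening move is safe, so no plan exists.

No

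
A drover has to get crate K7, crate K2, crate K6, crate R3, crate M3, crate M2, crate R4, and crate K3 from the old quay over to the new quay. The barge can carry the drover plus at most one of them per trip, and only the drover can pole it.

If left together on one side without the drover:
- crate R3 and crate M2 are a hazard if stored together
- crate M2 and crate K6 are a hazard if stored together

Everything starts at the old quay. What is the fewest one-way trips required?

17

Counting alone: the drover can take at most 1 across per trip to the new quay, so moving all 8 needs at least 8 loaded trips out, with a return between consecutive ones — at least 15 crossings.
The safety rule pushes this higher. Following every safe sequence of crossings, the most of the 8 that can be at the new quay as the barge arrives there on crossing 15 is 7 — never all 8.
So no plan with fewer than 17 crossings exists, and this one achieves 17:
1. Drover goes to the new quay with crate M2.
2. Drover goes back to the old quay alone.
3. Drover goes to the new quay with crate K7.
4. Drover goes back to the old quay alone.
5. Drover goes to the new quay with crate K2.
6. Drover goes back to the old quay alone.
7. Drover goes to the new quay with crate K6.
8. Drover goes back to the old quay with crate M2.
9. Drover goes to the new quay with crate R3.
10. Drover goes back to the old quay alone.
11. Drover goes to the new quay with crate M3.
12. Drover goes back to the old quay alone.
13. Drover goes to the new quay with crate R4.
14. Drover goes back to the old quay alone.
15. Drover goes to the new quay with crate K3.
16. Drover goes back to the old quay alone.
17. Drover goes to the new quay with crate M2.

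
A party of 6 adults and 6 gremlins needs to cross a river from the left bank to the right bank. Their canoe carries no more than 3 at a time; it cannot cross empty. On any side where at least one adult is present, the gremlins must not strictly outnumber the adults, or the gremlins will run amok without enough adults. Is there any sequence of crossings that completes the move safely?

No

Following every safe sequence of crossings from the start, the most of the 12 that can be at the right bank as the canoe arrives there on crossings 1, 3, 5 is 3, 5, 6 respectively; the best ever achieved is 6 of 12.
From crossing 7 on, no configuration arises that was not already reachable earlier: only 17 distinct safe configurations (who is on which side, and where the canoe is) can ever be reached, none of them has everyone across, and every continuation just revisits them. They are: 0 adults + 0 gremlins across (canoe back at the start); 0 adults + 1 gremlin across (canoe there); 0 adults + 1 gremlin across (canoe back at the start); 0 adults + 2 gremlins across (canoe there); 0 adults + 2 gremlins across (canoe back at the start); 0 adults + 3 gremlins across (canoe there); 0 adults + 3 gremlins across (canoe back at the start); 0 adults + 4 gremlins across (canoe there); 0 adults + 4 gremlins across (canoe back at the start); 0 adults + 5 gremlins across (canoe there); 0 adults + 5 gremlins across (canoe back at the start); 0 adults + 6 gremlins across (canoe there); 1 adult + 1 gremlin across (canoe there); 1 adult + 1 gremlin across (canoe back at the start); 2 adults + 2 gremlins across (canoe there); 2 adults + 2 gremlins across (canoe back at the start); 3 adults + 3 gremlins across (canoe there). So no valid plan exists.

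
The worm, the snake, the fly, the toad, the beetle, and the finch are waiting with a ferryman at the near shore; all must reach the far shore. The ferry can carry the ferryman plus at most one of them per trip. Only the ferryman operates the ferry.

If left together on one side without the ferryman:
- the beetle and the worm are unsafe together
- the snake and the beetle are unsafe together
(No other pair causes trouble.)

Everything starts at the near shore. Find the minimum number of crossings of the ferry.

13

Counting alone: the ferryman can take at most 1 across per trip to the far shore, so moving all 6 needs at least 6 loaded trips out, with a return between consecutive ones — at least 11 crossings.
The safety rule pushes this higher. Following every safe sequence of crossings, the most of the 6 that can be at the far shore as the ferry arrives there on crossing 11 is 5 — never all 6.
So no plan with fewer than 13 crossings exists, and this one achieves 13:
1. Ferryman goes to the far shore with the beetle.  [the near shore: the finch, the fly, the snake, the toad, the worm | the far shore: the beetle]
2. Ferryman goes back to the near shore alone.  [the near shore: the finch, the fly, the snake, the toad, the worm | the far shore: the beetle]
3. Ferryman goes to the far shore with the worm.  [the near shore: the finch, the fly, the snake, the toad | the far shore: the beetle, the worm]
4. Ferryman goes back to the near shore with the beetle.  [the near shore: the beetle, the finch, the fly, the snake, the toad | the far shore: the worm]
5. Ferryman goes to the far shore with the snake.  [the near shore: the beetle, the finch, the fly, the toad | the far shore: the snake, the worm]
6. Ferryman goes back to the near shore alone.  [the near shore: the beetle, the finch, the fly, the toad | the far shore: the snake, the worm]
7. Ferryman goes to the far shore with the fly.  [the near shore: the beetle, the finch, the toad | the far shore: the fly, the snake, the worm]
8. Ferryman goes back to the near shore alone.  [the near shore: the beetle, the finch, the toad | the far shore: the fly, the snake, the worm]
9. Ferryman goes to the far shore with the toad.  [the near shore: the beetle, the finch | the far shore: the fly, the snake, the toad, the worm]
10. Ferryman goes back to the near shore alone.  [the near shore: the beetle, the finch | the far shore: the fly, the snake, the toad, the worm]
11. Ferryman goes to the far shore with the finch.  [the near shore: the beetle | the far shore: the finch, the fly, the snake, the toad, the worm]
12. Ferryman goes back to the near shore alone.  [the near shore: the beetle | the far shore: the finch, the fly, the snake, the toad, the worm]
13. Ferryman goes to the far shore with the beetle.  [the near shore: — | the far shore: the beetle, the finch, the fly, the snake, the toad, the worm]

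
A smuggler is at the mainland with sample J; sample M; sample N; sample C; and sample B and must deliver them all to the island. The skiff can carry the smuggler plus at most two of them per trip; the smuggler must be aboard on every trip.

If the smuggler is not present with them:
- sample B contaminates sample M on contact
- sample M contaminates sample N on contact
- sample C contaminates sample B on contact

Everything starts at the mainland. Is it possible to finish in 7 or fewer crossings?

Yes — this plan uses 5 crossings (≤ 7):
1. Smuggler goes to the island with sample C and sample M.  [the mainland: sample B, sample J, sample N | the island: sample C, sample M]
2. Smuggler goes back to the mainland alone.  [the mainland: sample B, sample J, sample N | the island: sample C, sample M]
3. Smuggler goes to the island with sample J.  [the mainland: sample B, sample N | the island: sample C, sample J, sample M]
4. Smuggler goes back to the mainland alone.  [the mainland: sample B, sample N | the island: sample C, sample J, sample M]
5. Smuggler goes to the island with sample B and sample N.  [the mainland: — | the island: sample B, sample C, sample J, sample M, sample N]

Yes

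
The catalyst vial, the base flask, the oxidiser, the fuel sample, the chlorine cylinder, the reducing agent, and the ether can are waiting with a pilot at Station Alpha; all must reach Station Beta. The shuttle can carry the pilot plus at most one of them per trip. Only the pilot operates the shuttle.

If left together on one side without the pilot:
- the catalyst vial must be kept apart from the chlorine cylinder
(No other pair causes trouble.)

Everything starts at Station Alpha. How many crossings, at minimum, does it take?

Counting alone: the pilot can take at most 1 across per trip to Station Beta, so moving all 7 needs at least 7 loaded trips out, with a return between consecutive ones — at least 13 crossings.
The plan below uses exactly 13 crossings, so it is optimal:
1. Pilot goes to Station Beta with the catalyst vial.
2. Pilot goes back to Station Alpha alone.
3. Pilot goes to Station Beta with the base flask.
4. Pilot goes back to Station Alpha alone.
5. Pilot goes to Station Beta with the oxidiser.
6. Pilot goes back to Station Alpha alone.
7. Pilot goes to Station Beta with the fuel sample.
8. Pilot goes back to Station Alpha alone.
9. Pilot goes to Station Beta with the reducing agent.
10. Pilot goes back to Station Alpha alone.
11. Pilot goes to Station Beta with the ether can.
12. Pilot goes back to Station Alpha alone.
13. Pilot goes to Station Beta with the chlorine cylinder.

13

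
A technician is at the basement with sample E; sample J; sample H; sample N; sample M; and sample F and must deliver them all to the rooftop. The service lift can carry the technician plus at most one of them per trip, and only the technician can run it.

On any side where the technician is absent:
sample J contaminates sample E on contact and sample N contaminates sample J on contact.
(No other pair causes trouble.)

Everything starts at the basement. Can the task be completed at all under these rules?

1. Technician goes to the rooftop with sample J.  [the basement: sample E, sample F, sample H, sample M, sample N | the rooftop: sample J]
2. Technician goes back to the basement alone.  [the basement: sample E, sample F, sample H, sample M, sample N | the rooftop: sample J]
3. Technician goes to the rooftop with sample E.  [the basement: sample F, sample H, sample M, sample N | the rooftop: sample E, sample J]
4. Technician goes back to the basement with sample J.  [the basement: sample F, sample H, sample J, sample M, sample N | the rooftop: sample E]
5. Technician goes to the rooftop with sample N.  [the basement: sample F, sample H, sample J, sample M | the rooftop: sample E, sample N]
6. Technician goes back to the basement alone.  [the basement: sample F, sample H, sample J, sample M | the rooftop: sample E, sample N]
7. Technician goes to the rooftop with sample H.  [the basement: sample F, sample J, sample M | the rooftop: sample E, sample H, sample N]
8. Technician goes back to the basement alone.  [the basement: sample F, sample J, sample M | the rooftop: sample E, sample H, sample N]
9. Technician goes to the rooftop with sample M.  [the basement: sample F, sample J | the rooftop: sample E, sample H, sample M, sample N]
10. Technician goes back to the basement alone.  [the basement: sample F, sample J | the rooftop: sample E, sample H, sample M, sample N]
11. Technician goes to the rooftop with sample F.  [the basement: sample J | the rooftop: sample E, sample F, sample H, sample M, sample N]
12. Technician goes back to the basement alone.  [the basement: sample J | the rooftop: sample E, sample F, sample H, sample M, sample N]
13. Technician goes to the rooftop with sample J.  [the basement: — | the rooftop: sample E, sample F, sample H, sample J, sample M, sample N]

Yes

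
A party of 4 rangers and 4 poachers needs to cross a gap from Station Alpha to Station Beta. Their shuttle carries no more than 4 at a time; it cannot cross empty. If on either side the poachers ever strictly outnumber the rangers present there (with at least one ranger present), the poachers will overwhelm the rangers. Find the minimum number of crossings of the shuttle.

Counting alone: each trip to Station Beta takes at most 4 across and each return brings at least 1 back, so after t trips out (and t−1 returns) at most 4t − (t−1) of the 8 are across; that first reaches 8 at t = 3, so at least 5 crossings are needed.
The plan below uses exactly 5 crossings, so it is optimal:
1. 2 poachers → Station Beta.  (Station Alpha: 4R 2P; Station Beta: 0R 2P)
2. 1 poacher ← Station Alpha.  (Station Alpha: 4R 3P; Station Beta: 0R 1P)
3. 4 rangers → Station Beta.  (Station Alpha: 0R 3P; Station Beta: 4R 1P)
4. 1 poacher ← Station Alpha.  (Station Alpha: 0R 4P; Station Beta: 4R 0P)
5. 4 poachers → Station Beta.  (Station Alpha: 0R 0P; Station Beta: 4R 4P)

5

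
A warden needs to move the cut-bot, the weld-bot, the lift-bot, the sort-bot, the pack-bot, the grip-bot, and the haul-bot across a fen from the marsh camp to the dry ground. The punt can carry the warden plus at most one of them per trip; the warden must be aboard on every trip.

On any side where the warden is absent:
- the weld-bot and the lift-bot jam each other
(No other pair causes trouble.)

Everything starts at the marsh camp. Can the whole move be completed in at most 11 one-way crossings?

Counting alone: the warden can take at most 1 across per trip to the dry ground, so moving all 7 needs at least 7 loaded trips out, with a return between consecutive ones — at least 13 crossings.
Since 11 < 13, 11 crossings cannot be enough. (The shortest complete plan in fact takes 13:)
1. Warden goes to the dry ground with the weld-bot.  [the marsh camp: the cut-bot, the grip-bot, the haul-bot, the lift-bot, the pack-bot, the sort-bot | the dry ground: the weld-bot]
2. Warden goes back to the marsh camp alone.  [the marsh camp: the cut-bot, the grip-bot, the haul-bot, the lift-bot, the pack-bot, the sort-bot | the dry ground: the weld-bot]
3. Warden goes to the dry ground with the cut-bot.  [the marsh camp: the grip-bot, the haul-bot, the lift-bot, the pack-bot, the sort-bot | the dry ground: the cut-bot, the weld-bot]
4. Warden goes back to the marsh camp alone.  [the marsh camp: the grip-bot, the haul-bot, the lift-bot, the pack-bot, the sort-bot | the dry ground: the cut-bot, the weld-bot]
5. Warden goes to the dry ground with the sort-bot.  [the marsh camp: the grip-bot, the haul-bot, the lift-bot, the pack-bot | the dry ground: the cut-bot, the sort-bot, the weld-bot]
6. Warden goes back to the marsh camp alone.  [the marsh camp: the grip-bot, the haul-bot, the lift-bot, the pack-bot | the dry ground: the cut-bot, the sort-bot, the weld-bot]
7. Warden goes to the dry ground with the pack-bot.  [the marsh camp: the grip-bot, the haul-bot, the lift-bot | the dry ground: the cut-bot, the pack-bot, the sort-bot, the weld-bot]
8. Warden goes back to the marsh camp alone.  [the marsh camp: the grip-bot, the haul-bot, the lift-bot | the dry ground: the cut-bot, the pack-bot, the sort-bot, the weld-bot]
9. Warden goes to the dry ground with the grip-bot.  [the marsh camp: the haul-bot, the lift-bot | the dry ground: the cut-bot, the grip-bot, the pack-bot, the sort-bot, the weld-bot]
10. Warden goes back to the marsh camp alone.  [the marsh camp: the haul-bot, the lift-bot | the dry ground: the cut-bot, the grip-bot, the pack-bot, the sort-bot, the weld-bot]
11. Warden goes to the dry ground with the haul-bot.  [the marsh camp: the lift-bot | the dry ground: the cut-bot, the grip-bot, the haul-bot, the pack-bot, the sort-bot, the weld-bot]
12. Warden goes back to the marsh camp alone.  [the marsh camp: the lift-bot | the dry ground: the cut-bot, the grip-bot, the haul-bot, the pack-bot, the sort-bot, the weld-bot]
13. Warden goes to the dry ground with the lift-bot.  [the marsh camp: — | the dry ground: the cut-bot, the grip-bot, the haul-bot, the lift-bot, the pack-bot, the sort-bot, the weld-bot]

No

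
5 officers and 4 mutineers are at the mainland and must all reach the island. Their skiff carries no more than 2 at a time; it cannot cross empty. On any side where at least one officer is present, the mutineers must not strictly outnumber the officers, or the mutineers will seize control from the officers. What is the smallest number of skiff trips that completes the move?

15

Counting alone: each trip to the island takes at most 2 across and each return brings at least 1 back, so after t trips out (and t−1 returns) at most 2t − (t−1) of the 9 are across; that first reaches 9 at t = 8, so at least 15 crossings are needed.
The plan below uses exactly 15 crossings, so it is optimal:
1. 2 mutineers → the island.  (the mainland: 5O 2M; the island: 0O 2M)
2. 1 mutineer ← the mainland.  (the mainland: 5O 3M; the island: 0O 1M)
3. 2 mutineers → the island.  (the mainland: 5O 1M; the island: 0O 3M)
4. 1 mutineer ← the mainland.  (the mainland: 5O 2M; the island: 0O 2M)
5. 2 officers → the island.  (the mainland: 3O 2M; the island: 2O 2M)
6. 1 mutineer ← the mainland.  (the mainland: 3O 3M; the island: 2O 1M)
7. 1 officer and 1 mutineer → the island.  (the mainland: 2O 2M; the island: 3O 2M)
8. 1 officer ← the mainland.  (the mainland: 3O 2M; the island: 2O 2M)
9. 1 officer and 1 mutineer → the island.  (the mainland: 2O 1M; the island: 3O 3M)
10. 1 mutineer ← the mainland.  (the mainland: 2O 2M; the island: 3O 2M)
11. 1 officer and 1 mutineer → the island.  (the mainland: 1O 1M; the island: 4O 3M)
12. 1 officer ← the mainland.  (the mainland: 2O 1M; the island: 3O 3M)
13. 1 officer and 1 mutineer → the island.  (the mainland: 1O 0M; the island: 4O 4M)
14. 1 mutineer ← the mainland.  (the mainland: 1O 1M; the island: 4O 3M)
15. 1 officer and 1 mutineer → the island.  (the mainland: 0O 0M; the island: 5O 4M)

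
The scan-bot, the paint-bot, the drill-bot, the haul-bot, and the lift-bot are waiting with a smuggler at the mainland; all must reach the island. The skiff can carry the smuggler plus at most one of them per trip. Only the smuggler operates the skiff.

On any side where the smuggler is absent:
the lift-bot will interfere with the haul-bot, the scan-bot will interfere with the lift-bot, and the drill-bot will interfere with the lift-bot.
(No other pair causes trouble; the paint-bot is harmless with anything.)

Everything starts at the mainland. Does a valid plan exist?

Following every safe sequence of crossings from the start, the most of the 5 that can be at the island as the skiff arrives there on crossings 1, 3, 5 is 1, 2, 3 respectively; the best ever achieved is 3 of 5.
From crossing 7 on, no configuration arises that was not already reachable earlier: only 18 distinct safe configurations (who is on which side, and where the skiff is) can ever be reached, none of them has everyone across, and every continuation just revisits them. So no valid plan exists.

No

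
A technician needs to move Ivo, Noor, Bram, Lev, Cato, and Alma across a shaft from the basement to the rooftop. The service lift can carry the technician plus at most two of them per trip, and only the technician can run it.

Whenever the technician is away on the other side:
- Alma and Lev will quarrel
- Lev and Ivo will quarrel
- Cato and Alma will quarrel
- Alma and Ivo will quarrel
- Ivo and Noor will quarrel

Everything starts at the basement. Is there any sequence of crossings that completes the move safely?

Yes

1. Technician goes to the rooftop with Alma and Ivo.  [the basement: Bram, Cato, Lev, Noor | the rooftop: Alma, Ivo]
2. Technician goes back to the basement with Ivo.  [the basement: Bram, Cato, Ivo, Lev, Noor | the rooftop: Alma]
3. Technician goes to the rooftop with Ivo and Noor.  [the basement: Bram, Cato, Lev | the rooftop: Alma, Ivo, Noor]
4. Technician goes back to the basement with Ivo.  [the basement: Bram, Cato, Ivo, Lev | the rooftop: Alma, Noor]
5. Technician goes to the rooftop with Bram and Ivo.  [the basement: Cato, Lev | the rooftop: Alma, Bram, Ivo, Noor]
6. Technician goes back to the basement with Ivo.  [the basement: Cato, Ivo, Lev | the rooftop: Alma, Bram, Noor]
7. Technician goes to the rooftop with Cato and Lev.  [the basement: Ivo | the rooftop: Alma, Bram, Cato, Lev, Noor]
8. Technician goes back to the basement with Alma.  [the basement: Alma, Ivo | the rooftop: Bram, Cato, Lev, Noor]
9. Technician goes to the rooftop with Alma and Ivo.  [the basement: — | the rooftop: Alma, Bram, Cato, Ivo, Lev, Noor]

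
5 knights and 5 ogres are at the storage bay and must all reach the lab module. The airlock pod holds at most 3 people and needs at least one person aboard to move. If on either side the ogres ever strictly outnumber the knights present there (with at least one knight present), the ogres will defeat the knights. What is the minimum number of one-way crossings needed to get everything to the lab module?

11

Counting alone: each trip to the lab module takes at most 3 across and each return brings at least 1 back, so after t trips out (and t−1 returns) at most 3t − (t−1) of the 10 are across; that first reaches 10 at t = 5, so at least 9 crossings are needed.
The safety rule pushes this higher. Following every safe sequence of crossings, the most of the 10 that can be at the lab module as the airlock pod arrives there on crossing 9 is 9 — never all 10.
So no plan with fewer than 11 crossings exists, and this one achieves 11:
1. 2 ogres → the lab module.  (the storage bay: 5K 3O; the lab module: 0K 2O)
2. 1 ogre ← the storage bay.  (the storage bay: 5K 4O; the lab module: 0K 1O)
3. 3 ogres → the lab module.  (the storage bay: 5K 1O; the lab module: 0K 4O)
4. 1 ogre ← the storage bay.  (the storage bay: 5K 2O; the lab module: 0K 3O)
5. 3 knights → the lab module.  (the storage bay: 2K 2O; the lab module: 3K 3O)
6. 1 knight and 1 ogre ← the storage bay.  (the storage bay: 3K 3O; the lab module: 2K 2O)
7. 3 knights → the lab module.  (the storage bay: 0K 3O; the lab module: 5K 2O)
8. 1 ogre ← the storage bay.  (the storage bay: 0K 4O; the lab module: 5K 1O)
9. 2 ogres → the lab module.  (the storage bay: 0K 2O; the lab module: 5K 3O)
10. 1 ogre ← the storage bay.  (the storage bay: 0K 3O; the lab module: 5K 2O)
11. 3 ogres → the lab module.  (the storage bay: 0K 0O; the lab module: 5K 5O)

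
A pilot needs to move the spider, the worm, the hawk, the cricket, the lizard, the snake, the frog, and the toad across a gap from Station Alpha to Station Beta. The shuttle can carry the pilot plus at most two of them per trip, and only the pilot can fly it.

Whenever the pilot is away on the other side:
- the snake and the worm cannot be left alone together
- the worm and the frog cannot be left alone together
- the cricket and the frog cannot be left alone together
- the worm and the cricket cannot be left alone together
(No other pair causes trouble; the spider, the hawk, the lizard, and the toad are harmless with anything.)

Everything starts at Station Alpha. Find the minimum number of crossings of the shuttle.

13

Counting alone: the pilot can take at most 2 across per trip to Station Beta, so moving all 8 needs at least 4 loaded trips out, with a return between consecutive ones — at least 7 crossings.
The safety rule pushes this higher. Following every safe sequence of crossings, the most of the 8 that can be at Station Beta as the shuttle arrives there on crossings 7, 9, 11 is 5, 6, 7 respectively — never all 8.
So no plan with fewer than 13 crossings exists, and this one achieves 13:
1. Pilot goes to Station Beta with the cricket and the worm.  [Station Alpha: the frog, the hawk, the lizard, the snake, the spider, the toad | Station Beta: the cricket, the worm]
2. Pilot goes back to Station Alpha with the worm.  [Station Alpha: the frog, the hawk, the lizard, the snake, the spider, the toad, the worm | Station Beta: the cricket]
3. Pilot goes to Station Beta with the spider and the worm.  [Station Alpha: the frog, the hawk, the lizard, the snake, the toad | Station Beta: the cricket, the spider, the worm]
4. Pilot goes back to Station Alpha with the worm.  [Station Alpha: the frog, the hawk, the lizard, the snake, the toad, the worm | Station Beta: the cricket, the spider]
5. Pilot goes to Station Beta with the hawk and the worm.  [Station Alpha: the frog, the lizard, the snake, the toad | Station Beta: the cricket, the hawk, the spider, the worm]
6. Pilot goes back to Station Alpha with the worm.  [Station Alpha: the frog, the lizard, the snake, the toad, the worm | Station Beta: the cricket, the hawk, the spider]
7. Pilot goes to Station Beta with the lizard and the worm.  [Station Alpha: the frog, the snake, the toad | Station Beta: the cricket, the hawk, the lizard, the spider, the worm]
8. Pilot goes back to Station Alpha with the worm.  [Station Alpha: the frog, the snake, the toad, the worm | Station Beta: the cricket, the hawk, the lizard, the spider]
9. Pilot goes to Station Beta with the snake and the worm.  [Station Alpha: the frog, the toad | Station Beta: the cricket, the hawk, the lizard, the snake, the spider, the worm]
10. Pilot goes back to Station Alpha with the worm.  [Station Alpha: the frog, the toad, the worm | Station Beta: the cricket, the hawk, the lizard, the snake, the spider]
11. Pilot goes to Station Beta with the toad and the worm.  [Station Alpha: the frog | Station Beta: the cricket, the hawk, the lizard, the snake, the spider, the toad, the worm]
12. Pilot goes back to Station Alpha with the worm.  [Station Alpha: the frog, the worm | Station Beta: the cricket, the hawk, the lizard, the snake, the spider, the toad]
13. Pilot goes to Station Beta with the frog and the worm.  [Station Alpha: — | Station Beta: the cricket, the frog, the hawk, the lizard, the snake, the spider, the toad, the worm]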